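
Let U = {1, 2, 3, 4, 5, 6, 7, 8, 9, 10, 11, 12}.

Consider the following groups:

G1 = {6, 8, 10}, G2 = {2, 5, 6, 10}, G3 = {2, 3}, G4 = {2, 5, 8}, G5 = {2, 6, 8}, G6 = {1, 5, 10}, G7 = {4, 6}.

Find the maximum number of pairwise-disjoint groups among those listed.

3

G3, G6, G7 are pairwise disjoint (G3={2,3}; G6={1,5,10}; G7={4,6}).
Every remaining group overlaps one of these, and no 4 of the listed groups are pairwise disjoint, so 3 is the maximum.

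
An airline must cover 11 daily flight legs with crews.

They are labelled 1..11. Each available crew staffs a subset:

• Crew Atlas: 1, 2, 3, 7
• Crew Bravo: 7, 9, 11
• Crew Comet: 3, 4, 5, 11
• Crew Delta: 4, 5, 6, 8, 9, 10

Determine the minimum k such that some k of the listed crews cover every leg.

3

Atlas and Bravo and Delta together: Atlas ∪ Bravo ∪ Delta = {1, 2, 3, 4, 5, 6, 7, 8, 9, 10, 11} — every leg is covered.
Only Atlas contains 1, so Atlas is forced; the remaining 7 legs need at least 2 more crews (each remaining crew adds at most 6) — so at least 3 crews are needed, and 3 is optimal.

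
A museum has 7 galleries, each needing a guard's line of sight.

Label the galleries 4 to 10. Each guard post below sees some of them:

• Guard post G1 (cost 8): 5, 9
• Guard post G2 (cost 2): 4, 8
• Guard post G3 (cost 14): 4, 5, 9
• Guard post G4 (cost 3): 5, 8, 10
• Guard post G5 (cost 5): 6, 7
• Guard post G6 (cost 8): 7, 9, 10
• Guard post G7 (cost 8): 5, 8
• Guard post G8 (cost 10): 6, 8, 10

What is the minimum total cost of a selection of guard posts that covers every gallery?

G2, G4, G5, G6 together cover every gallery (G2 ∪ G4 ∪ G5 ∪ G6 = {4, 5, 6, 7, 8, 9, 10}); total cost 2 + 3 + 5 + 8 = 18.
No covering selection has total cost below 18.

18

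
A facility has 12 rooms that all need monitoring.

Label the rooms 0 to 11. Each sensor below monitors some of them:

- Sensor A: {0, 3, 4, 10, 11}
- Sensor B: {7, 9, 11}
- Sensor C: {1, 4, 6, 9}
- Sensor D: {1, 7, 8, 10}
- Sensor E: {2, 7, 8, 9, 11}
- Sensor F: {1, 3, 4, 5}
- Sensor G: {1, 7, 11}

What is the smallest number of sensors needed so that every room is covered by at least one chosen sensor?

4

Take {A, C, E, F}. Their union is {0, 1, 2, 3, 4, 5, 6, 7, 8, 9, 10, 11}, which is all 12 rooms.
No 3 of the 7 sensors cover everything (all 35 combinations miss at least one room), so 4 is optimal.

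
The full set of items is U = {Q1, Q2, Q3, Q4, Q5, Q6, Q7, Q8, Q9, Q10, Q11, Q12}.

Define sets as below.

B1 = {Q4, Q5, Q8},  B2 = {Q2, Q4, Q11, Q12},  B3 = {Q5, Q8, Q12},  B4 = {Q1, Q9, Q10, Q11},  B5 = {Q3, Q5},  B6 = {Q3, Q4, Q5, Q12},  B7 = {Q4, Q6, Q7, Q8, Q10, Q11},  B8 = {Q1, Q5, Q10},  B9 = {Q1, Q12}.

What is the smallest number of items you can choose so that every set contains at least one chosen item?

3

Take H = {Q5, Q11, Q12}. Each listed set contains at least one of these, so H is a hitting set of size 3.
The sets B5, B7, B9 are pairwise disjoint, so any hitting set needs a separate item for each — at least 3. Hence 3 is optimal.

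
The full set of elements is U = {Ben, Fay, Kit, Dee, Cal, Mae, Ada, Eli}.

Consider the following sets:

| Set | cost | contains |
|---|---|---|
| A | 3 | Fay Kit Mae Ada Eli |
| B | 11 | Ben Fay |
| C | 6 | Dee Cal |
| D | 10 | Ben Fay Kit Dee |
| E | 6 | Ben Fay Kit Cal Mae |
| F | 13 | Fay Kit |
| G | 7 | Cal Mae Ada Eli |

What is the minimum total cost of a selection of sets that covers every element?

15

A, C, E together cover every element (A ∪ C ∪ E = {Ben, Fay, Kit, Dee, Cal, Mae, Ada, Eli}); total cost 3 + 6 + 6 = 15.
No covering selection has total cost below 15.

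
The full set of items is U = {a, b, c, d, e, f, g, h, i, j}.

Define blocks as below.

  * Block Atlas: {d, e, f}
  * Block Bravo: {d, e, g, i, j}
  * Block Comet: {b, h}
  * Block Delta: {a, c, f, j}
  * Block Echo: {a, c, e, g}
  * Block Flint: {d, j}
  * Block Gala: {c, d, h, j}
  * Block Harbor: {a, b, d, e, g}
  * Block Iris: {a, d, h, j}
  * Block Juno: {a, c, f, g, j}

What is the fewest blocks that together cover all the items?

3

Bravo and Comet and Delta together: Bravo ∪ Comet ∪ Delta = {a, b, c, d, e, f, g, h, i, j} — every item is covered.
Only Bravo contains i, so Bravo is forced; the remaining 5 items need at least 2 more blocks (each remaining block adds at most 3) — so at least 3 blocks are needed, and 3 is optimal.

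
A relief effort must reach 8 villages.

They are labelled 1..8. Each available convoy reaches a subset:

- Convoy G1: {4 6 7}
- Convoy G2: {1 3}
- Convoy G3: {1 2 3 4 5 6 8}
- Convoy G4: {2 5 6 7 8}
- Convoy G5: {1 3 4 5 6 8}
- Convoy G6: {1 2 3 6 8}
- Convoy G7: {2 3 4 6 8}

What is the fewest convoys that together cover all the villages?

Take {G1, G3}. Their union is {1, 2, 3, 4, 5, 6, 7, 8}, which is all 8 villages.
No single convoy has all 8 villages (the largest, G3, has 7), so 2 is optimal.

2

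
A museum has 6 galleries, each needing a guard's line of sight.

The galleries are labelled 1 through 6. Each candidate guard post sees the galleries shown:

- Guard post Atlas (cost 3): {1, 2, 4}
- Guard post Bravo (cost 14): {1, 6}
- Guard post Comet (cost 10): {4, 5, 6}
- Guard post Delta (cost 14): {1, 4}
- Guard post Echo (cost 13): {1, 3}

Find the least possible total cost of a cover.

26

Atlas, Comet, Echo together cover every gallery (Atlas ∪ Comet ∪ Echo = {1, 2, 3, 4, 5, 6}); total cost 3 + 10 + 13 = 26.
No covering selection has total cost below 26.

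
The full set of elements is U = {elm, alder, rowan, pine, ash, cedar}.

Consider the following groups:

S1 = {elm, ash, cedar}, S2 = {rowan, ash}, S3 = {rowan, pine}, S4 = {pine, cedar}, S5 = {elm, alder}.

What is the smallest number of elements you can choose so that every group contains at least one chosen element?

3

Take H = {elm, rowan, pine}. Each listed group contains at least one of these, so H is a hitting set of size 3.
The groups S2, S4, S5 are pairwise disjoint, so any hitting set needs a separate element for each — at least 3. Hence 3 is optimal.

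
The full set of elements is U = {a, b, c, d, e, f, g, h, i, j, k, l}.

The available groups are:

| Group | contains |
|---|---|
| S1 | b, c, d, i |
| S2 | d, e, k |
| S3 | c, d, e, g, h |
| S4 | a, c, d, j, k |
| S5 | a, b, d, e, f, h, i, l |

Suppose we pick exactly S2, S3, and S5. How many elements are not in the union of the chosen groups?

Union of S2, S3, S5 = {a, b, c, d, e, f, g, h, i, k, l}.
Not covered: j — 1 element.

1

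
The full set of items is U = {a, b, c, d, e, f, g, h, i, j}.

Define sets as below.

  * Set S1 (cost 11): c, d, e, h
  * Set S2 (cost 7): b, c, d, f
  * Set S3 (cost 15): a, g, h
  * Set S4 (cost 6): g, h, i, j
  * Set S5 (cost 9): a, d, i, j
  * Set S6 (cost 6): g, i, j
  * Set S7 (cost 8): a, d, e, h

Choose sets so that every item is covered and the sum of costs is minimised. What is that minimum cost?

21

S2, S4, S7 together cover every item (S2 ∪ S4 ∪ S7 = {a, b, c, d, e, f, g, h, i, j}); total cost 7 + 6 + 8 = 21.
No covering selection has total cost below 21.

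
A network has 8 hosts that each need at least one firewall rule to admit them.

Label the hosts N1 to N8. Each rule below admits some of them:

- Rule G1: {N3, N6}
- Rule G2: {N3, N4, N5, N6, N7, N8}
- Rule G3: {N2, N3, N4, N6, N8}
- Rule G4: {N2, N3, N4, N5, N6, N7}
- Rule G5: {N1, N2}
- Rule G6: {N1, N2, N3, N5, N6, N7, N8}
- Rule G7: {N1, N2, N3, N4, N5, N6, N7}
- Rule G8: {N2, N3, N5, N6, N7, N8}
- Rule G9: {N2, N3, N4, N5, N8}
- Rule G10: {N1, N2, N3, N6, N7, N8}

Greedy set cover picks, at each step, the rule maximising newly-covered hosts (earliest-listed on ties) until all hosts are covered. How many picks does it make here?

2

Greedy: pick G6 (covers 7 new) → pick G2 (covers 1 new). Total picks: 2.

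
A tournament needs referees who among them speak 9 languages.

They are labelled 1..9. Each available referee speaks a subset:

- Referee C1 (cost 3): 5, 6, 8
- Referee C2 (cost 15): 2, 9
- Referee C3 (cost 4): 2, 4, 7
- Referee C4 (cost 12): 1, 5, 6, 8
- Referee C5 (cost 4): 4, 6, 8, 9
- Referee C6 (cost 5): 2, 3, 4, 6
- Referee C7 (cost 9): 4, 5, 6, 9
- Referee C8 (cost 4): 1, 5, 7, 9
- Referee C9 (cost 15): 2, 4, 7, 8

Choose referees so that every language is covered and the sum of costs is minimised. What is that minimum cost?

12

C1, C6, C8 together cover every language (C1 ∪ C6 ∪ C8 = {1, 2, 3, 4, 5, 6, 7, 8, 9}); total cost 3 + 5 + 4 = 12.
The greedy pick C1, C3, C8, C6 costs 16; no covering selection beats 12.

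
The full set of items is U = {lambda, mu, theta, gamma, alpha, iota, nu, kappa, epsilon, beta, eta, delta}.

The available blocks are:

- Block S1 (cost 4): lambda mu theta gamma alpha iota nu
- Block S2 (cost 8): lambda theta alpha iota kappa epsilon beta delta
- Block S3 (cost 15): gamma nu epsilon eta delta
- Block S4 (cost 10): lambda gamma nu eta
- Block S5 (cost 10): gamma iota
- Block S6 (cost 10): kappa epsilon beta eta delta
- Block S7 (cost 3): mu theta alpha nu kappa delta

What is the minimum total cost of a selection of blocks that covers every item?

14

S1, S6 together cover every item (S1 ∪ S6 = {lambda, mu, theta, gamma, alpha, iota, nu, kappa, epsilon, beta, eta, delta}); total cost 4 + 10 = 14.
The greedy pick S7, S1, S6 costs 17; no covering selection beats 14.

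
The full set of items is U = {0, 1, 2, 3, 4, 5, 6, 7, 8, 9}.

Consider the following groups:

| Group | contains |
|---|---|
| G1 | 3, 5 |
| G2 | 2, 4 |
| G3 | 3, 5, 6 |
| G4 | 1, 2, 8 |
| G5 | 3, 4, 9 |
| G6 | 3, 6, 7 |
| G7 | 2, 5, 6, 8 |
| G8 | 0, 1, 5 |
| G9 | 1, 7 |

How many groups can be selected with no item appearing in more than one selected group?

G1, G2, G9 are pairwise disjoint (G1={3,5}; G2={2,4}; G9={1,7}).
Every remaining group overlaps one of these, and no 4 of the listed groups are pairwise disjoint, so 3 is the maximum.

3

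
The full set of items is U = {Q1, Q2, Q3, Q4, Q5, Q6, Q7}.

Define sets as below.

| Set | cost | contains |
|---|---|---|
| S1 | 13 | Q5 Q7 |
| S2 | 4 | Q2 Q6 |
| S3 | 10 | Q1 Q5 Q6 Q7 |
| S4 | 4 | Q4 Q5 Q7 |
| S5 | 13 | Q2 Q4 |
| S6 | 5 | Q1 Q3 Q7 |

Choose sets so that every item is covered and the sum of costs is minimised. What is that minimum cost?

13

S2, S4, S6 together cover every item (S2 ∪ S4 ∪ S6 = {Q1, Q2, Q3, Q4, Q5, Q6, Q7}); total cost 4 + 4 + 5 = 13.
No covering selection has total cost below 13.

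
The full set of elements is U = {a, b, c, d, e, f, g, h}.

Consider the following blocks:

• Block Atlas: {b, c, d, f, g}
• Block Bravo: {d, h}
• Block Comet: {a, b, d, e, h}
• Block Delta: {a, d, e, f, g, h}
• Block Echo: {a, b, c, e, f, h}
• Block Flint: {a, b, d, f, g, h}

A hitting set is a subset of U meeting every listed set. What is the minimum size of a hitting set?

The 2 elements {d, h} hit every block.
No single element lies in every block, so at least 2 are needed and 2 is optimal.

2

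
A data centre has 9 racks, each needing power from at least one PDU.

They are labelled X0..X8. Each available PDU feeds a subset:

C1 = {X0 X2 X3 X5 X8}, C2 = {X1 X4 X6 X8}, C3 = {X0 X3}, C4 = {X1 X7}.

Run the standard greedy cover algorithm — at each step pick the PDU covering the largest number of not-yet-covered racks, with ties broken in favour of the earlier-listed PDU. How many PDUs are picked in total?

Greedy: pick C1 (covers 5 new) → pick C2 (covers 3 new) → pick C4 (covers 1 new). Total picks: 3.

3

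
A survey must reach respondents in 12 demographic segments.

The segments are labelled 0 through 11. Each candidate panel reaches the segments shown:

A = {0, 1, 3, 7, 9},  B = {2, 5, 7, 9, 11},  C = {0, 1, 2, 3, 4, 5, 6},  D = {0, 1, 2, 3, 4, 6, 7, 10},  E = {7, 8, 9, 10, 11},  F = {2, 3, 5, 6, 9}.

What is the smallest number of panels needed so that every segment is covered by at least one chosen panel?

C and E together: C ∪ E = {0, 1, 2, 3, 4, 5, 6, 7, 8, 9, 10, 11} — every segment is covered.
No single panel has all 12 segments (the largest, D, has 8), so 2 is optimal.

2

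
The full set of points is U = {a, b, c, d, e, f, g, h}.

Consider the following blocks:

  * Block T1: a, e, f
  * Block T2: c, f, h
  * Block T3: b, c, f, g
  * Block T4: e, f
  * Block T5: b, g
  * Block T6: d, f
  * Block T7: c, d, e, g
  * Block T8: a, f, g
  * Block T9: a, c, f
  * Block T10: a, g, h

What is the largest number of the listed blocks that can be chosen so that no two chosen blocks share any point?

2

T4, T10 are pairwise disjoint (T4={e,f}; T10={a,g,h}).
Every remaining block overlaps one of these, and no 3 of the listed blocks are pairwise disjoint, so 2 is the maximum.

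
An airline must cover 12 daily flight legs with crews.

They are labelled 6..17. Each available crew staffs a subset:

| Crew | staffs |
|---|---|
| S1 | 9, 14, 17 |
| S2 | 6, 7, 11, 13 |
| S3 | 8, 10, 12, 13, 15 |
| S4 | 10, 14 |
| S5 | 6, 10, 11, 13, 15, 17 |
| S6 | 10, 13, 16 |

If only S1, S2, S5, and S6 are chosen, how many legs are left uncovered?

Union of S1, S2, S5, S6 = {6, 7, 9, 10, 11, 13, 14, 15, 16, 17}.
Not covered: 8, 12 — 2 legs.

2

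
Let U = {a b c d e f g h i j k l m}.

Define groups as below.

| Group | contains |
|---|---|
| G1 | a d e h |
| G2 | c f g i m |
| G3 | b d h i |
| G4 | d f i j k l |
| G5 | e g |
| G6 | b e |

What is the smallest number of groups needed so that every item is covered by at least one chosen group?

Take {G1, G2, G4, G6}. Their union is {a, b, c, d, e, f, g, h, i, j, k, l, m}, which is all 13 items.
Only G4 contains j, so G4 is forced; the remaining 7 items need at least 3 more groups (each remaining group adds at most 3) — so at least 4 groups are needed, and 4 is optimal.

4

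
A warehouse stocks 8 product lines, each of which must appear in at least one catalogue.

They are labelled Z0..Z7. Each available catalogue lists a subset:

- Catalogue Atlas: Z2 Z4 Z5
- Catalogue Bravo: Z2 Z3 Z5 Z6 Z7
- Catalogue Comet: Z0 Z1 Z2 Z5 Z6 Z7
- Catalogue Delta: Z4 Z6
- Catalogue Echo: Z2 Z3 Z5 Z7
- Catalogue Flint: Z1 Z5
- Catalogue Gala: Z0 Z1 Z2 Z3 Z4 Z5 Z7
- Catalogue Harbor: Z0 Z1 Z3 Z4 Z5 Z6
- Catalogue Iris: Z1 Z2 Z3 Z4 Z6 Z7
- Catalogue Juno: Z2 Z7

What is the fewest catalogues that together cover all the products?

Delta and Gala together: Delta ∪ Gala = {Z0, Z1, Z2, Z3, Z4, Z5, Z6, Z7} — every product is covered.
No single catalogue has all 8 products (the largest, Gala, has 7), so 2 is optimal.

2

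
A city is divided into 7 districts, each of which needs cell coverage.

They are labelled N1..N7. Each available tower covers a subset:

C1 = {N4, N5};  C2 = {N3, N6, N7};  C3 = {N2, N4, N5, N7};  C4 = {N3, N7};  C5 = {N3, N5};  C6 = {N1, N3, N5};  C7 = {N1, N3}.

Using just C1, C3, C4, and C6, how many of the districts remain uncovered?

Union of C1, C3, C4, C6 = {N1, N2, N3, N4, N5, N7}.
Not covered: N6 — 1 district.

1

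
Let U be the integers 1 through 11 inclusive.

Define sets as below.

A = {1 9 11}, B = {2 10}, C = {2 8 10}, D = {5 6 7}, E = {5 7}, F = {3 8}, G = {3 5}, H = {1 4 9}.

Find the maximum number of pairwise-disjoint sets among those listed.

B, E, F, H are pairwise disjoint (B={2,10}; E={5,7}; F={3,8}; H={1,4,9}).
Every remaining set overlaps one of these, and no 5 of the listed sets are pairwise disjoint, so 4 is the maximum.

4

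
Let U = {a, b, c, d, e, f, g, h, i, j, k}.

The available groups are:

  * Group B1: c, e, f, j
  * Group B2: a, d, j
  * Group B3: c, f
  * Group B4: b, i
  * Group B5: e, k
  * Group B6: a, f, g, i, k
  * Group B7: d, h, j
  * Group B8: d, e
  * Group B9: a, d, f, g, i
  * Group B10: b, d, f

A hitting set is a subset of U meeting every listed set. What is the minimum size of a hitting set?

4

The 4 items {c, d, e, i} hit every group.
The groups B2, B3, B4, B5 are pairwise disjoint, so any hitting set needs a separate item for each — at least 4. Hence 4 is optimal.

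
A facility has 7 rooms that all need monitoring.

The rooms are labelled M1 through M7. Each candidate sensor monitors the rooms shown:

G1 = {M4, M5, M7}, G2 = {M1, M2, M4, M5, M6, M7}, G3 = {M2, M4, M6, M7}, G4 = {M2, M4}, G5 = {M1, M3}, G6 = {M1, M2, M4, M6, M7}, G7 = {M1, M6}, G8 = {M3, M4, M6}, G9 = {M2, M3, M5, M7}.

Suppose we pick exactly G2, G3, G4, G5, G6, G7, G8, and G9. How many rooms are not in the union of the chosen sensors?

Union of G2, G3, G4, G5, G6, G7, G8, G9 = {M1, M2, M3, M4, M5, M6, M7} — that's every room, so 0 are uncovered.

0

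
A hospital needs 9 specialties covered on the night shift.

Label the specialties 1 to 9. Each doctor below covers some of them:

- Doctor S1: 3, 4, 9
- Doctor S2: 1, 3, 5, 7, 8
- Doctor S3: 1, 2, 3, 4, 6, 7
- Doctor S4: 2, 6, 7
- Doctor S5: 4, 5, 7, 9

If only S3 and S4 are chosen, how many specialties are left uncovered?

3

Union of S3, S4 = {1, 2, 3, 4, 6, 7}.
Not covered: 5, 8, 9 — 3 specialties.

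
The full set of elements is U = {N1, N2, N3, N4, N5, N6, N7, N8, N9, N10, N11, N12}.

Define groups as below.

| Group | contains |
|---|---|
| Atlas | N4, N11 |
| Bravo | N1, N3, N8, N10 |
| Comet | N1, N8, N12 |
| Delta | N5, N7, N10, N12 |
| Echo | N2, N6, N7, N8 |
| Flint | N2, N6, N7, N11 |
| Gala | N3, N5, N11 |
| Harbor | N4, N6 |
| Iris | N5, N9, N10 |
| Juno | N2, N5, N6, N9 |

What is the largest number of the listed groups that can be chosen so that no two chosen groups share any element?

3

Comet, Gala, Harbor are pairwise disjoint (Comet={N1,N8,N12}; Gala={N3,N5,N11}; Harbor={N4,N6}).
Every remaining group overlaps one of these, and no 4 of the listed groups are pairwise disjoint, so 3 is the maximum.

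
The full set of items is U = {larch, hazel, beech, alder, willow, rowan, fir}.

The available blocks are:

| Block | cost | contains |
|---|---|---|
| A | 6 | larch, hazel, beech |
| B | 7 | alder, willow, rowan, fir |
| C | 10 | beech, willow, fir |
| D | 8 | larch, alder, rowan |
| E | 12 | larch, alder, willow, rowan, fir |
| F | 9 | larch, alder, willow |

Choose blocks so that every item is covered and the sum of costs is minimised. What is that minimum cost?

13

A, B together cover every item (A ∪ B = {larch, hazel, beech, alder, willow, rowan, fir}); total cost 6 + 7 = 13.
No covering selection has total cost below 13.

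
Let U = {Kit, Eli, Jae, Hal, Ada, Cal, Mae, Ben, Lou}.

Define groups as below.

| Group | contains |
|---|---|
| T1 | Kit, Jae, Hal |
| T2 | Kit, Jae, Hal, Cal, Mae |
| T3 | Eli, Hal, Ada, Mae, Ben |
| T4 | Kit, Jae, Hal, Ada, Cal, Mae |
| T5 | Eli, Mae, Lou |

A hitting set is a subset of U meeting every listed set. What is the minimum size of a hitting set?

H = {Hal, Mae} meets every group (each contains at least one member of H), and |H| = 2.
The groups T1, T5 are pairwise disjoint, so any hitting set needs a separate point for each — at least 2. Hence 2 is optimal.

2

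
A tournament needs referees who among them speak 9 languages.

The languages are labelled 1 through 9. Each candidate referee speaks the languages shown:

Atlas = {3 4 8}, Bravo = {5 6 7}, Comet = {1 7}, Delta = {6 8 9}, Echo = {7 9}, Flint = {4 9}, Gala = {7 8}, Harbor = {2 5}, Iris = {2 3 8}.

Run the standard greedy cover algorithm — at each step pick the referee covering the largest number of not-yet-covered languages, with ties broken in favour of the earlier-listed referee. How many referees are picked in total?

5

Greedy: pick Atlas (covers 3 new) → pick Bravo (covers 3 new) → pick Comet (covers 1 new) → pick Delta (covers 1 new) → pick Harbor (covers 1 new). Total picks: 5.
(The true minimum cover uses only 4 referees, so greedy is not optimal here.)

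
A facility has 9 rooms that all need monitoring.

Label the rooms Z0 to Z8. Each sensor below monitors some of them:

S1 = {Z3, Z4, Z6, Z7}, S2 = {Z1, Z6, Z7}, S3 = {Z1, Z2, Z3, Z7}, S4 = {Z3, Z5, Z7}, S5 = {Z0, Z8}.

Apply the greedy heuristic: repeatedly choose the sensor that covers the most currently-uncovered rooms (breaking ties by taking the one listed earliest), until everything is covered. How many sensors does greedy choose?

4

Greedy: pick S1 (covers 4 new) → pick S3 (covers 2 new) → pick S5 (covers 2 new) → pick S4 (covers 1 new). Total picks: 4.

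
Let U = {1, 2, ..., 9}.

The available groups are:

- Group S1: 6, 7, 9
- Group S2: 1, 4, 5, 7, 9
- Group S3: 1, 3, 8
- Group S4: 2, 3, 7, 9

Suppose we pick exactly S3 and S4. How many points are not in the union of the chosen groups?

Union of S3, S4 = {1, 2, 3, 7, 8, 9}.
Not covered: 4, 5, 6 — 3 points.

3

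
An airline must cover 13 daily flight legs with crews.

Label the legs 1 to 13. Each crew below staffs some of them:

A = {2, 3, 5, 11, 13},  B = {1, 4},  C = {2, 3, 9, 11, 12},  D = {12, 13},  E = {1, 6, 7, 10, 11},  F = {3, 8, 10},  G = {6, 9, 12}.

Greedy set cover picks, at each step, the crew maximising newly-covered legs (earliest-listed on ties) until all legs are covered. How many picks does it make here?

5

Greedy: pick A (covers 5 new) → pick E (covers 4 new) → pick C (covers 2 new) → pick B (covers 1 new) → pick F (covers 1 new). Total picks: 5.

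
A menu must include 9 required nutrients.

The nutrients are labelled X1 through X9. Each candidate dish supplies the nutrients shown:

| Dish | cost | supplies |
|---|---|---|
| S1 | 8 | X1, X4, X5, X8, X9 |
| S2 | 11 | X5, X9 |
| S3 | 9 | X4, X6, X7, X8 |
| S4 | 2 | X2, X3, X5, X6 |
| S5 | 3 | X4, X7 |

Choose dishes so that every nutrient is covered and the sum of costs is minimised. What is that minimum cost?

13

S1, S4, S5 together cover every nutrient (S1 ∪ S4 ∪ S5 = {X1, X2, X3, X4, X5, X6, X7, X8, X9}); total cost 8 + 2 + 3 = 13.
No covering selection has total cost below 13.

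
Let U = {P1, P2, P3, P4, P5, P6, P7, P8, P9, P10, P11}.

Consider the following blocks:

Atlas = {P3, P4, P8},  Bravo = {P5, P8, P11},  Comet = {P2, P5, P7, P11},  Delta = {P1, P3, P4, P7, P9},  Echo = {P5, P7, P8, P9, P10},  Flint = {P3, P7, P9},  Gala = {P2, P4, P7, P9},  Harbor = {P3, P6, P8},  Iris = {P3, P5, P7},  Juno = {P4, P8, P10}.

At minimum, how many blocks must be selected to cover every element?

Take {Comet, Delta, Echo, Harbor}. Their union is {P1, P2, P3, P4, P5, P6, P7, P8, P9, P10, P11}, which is all 11 elements.
No 3 of the 10 blocks cover everything (all 120 combinations miss at least one element), so 4 is optimal.

4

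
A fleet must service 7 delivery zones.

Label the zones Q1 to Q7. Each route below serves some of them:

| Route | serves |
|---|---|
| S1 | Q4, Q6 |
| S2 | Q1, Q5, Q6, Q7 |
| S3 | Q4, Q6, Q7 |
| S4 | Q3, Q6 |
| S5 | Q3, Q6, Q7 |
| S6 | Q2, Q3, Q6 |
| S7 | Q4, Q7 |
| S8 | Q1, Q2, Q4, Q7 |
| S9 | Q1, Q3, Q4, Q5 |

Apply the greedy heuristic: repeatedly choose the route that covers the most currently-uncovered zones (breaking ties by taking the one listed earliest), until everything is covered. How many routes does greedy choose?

3

Greedy: pick S2 (covers 4 new) → pick S6 (covers 2 new) → pick S1 (covers 1 new). Total picks: 3.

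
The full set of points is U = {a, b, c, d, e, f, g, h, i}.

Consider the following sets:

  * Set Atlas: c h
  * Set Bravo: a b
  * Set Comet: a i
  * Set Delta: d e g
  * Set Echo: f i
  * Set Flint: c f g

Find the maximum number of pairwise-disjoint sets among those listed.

4

Atlas, Bravo, Delta, Echo are pairwise disjoint (Atlas={c,h}; Bravo={a,b}; Delta={d,e,g}; Echo={f,i}).
Every remaining set overlaps one of these, and no 5 of the listed sets are pairwise disjoint, so 4 is the maximum.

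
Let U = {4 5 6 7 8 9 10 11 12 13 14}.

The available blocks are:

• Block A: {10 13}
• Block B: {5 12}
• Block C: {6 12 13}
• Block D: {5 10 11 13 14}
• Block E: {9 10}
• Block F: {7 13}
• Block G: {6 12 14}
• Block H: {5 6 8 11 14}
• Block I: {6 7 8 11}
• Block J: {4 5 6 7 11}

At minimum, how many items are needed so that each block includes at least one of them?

The 4 items {10, 11, 12, 13} hit every block.
No choice of 3 items meets every block, so 4 is the minimum.

4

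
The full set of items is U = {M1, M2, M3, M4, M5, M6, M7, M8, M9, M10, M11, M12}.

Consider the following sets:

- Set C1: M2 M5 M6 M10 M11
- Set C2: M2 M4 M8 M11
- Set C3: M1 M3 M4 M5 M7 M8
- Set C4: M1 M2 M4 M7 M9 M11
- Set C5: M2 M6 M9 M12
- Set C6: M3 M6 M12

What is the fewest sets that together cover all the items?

3

C1 and C3 and C5 together: C1 ∪ C3 ∪ C5 = {M1, M2, M3, M4, M5, M6, M7, M8, M9, M10, M11, M12} — every item is covered.
Only C1 contains M10, so C1 is forced; the remaining 7 items need at least 2 more sets (each remaining set adds at most 5) — so at least 3 sets are needed, and 3 is optimal.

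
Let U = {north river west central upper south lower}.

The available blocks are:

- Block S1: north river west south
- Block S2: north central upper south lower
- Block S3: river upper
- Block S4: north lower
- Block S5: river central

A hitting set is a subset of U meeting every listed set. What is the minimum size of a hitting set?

H = {north, river} meets every block (each contains at least one member of H), and |H| = 2.
The blocks S3, S4 are pairwise disjoint, so any hitting set needs a separate item for each — at least 2. Hence 2 is optimal.

2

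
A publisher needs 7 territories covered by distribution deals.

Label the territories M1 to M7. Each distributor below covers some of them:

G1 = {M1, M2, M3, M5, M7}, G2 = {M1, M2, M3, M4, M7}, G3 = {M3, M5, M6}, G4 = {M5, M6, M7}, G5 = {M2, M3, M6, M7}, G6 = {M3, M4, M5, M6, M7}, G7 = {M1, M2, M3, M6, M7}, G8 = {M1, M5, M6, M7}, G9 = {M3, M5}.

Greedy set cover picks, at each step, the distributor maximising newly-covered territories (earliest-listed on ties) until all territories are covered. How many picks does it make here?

Greedy: pick G1 (covers 5 new) → pick G6 (covers 2 new). Total picks: 2.

2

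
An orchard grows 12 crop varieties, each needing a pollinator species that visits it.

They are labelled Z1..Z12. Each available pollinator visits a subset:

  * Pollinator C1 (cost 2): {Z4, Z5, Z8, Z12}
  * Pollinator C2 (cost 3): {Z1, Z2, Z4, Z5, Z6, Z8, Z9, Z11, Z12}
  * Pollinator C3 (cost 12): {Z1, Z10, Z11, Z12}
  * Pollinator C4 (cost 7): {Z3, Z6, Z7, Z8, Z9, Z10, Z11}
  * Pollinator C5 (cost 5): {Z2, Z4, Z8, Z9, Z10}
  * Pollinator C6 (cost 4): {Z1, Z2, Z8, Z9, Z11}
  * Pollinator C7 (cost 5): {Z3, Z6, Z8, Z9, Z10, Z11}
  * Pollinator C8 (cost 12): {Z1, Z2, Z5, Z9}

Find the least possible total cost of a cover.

C2, C4 together cover every variety (C2 ∪ C4 = {Z1, Z2, Z3, Z4, Z5, Z6, Z7, Z8, Z9, Z10, Z11, Z12}); total cost 3 + 7 = 10.
No covering selection has total cost below 10.

10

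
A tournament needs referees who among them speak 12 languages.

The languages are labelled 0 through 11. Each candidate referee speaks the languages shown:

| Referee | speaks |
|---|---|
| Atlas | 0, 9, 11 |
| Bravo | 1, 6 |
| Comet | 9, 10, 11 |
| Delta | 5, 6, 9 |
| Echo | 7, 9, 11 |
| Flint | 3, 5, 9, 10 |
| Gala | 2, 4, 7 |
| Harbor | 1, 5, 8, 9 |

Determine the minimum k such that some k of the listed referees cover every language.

Take {Atlas, Delta, Flint, Gala, Harbor}. Their union is {0, 1, 2, 3, 4, 5, 6, 7, 8, 9, 10, 11}, which is all 12 languages.
No 4 of the 8 referees cover everything (all 70 combinations miss at least one language), so 5 is optimal.

5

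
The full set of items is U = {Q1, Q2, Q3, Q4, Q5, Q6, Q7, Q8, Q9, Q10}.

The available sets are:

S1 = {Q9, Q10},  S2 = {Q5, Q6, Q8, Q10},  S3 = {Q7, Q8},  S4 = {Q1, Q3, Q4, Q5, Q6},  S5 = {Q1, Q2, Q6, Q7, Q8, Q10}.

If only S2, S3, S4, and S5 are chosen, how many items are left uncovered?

Union of S2, S3, S4, S5 = {Q1, Q2, Q3, Q4, Q5, Q6, Q7, Q8, Q10}.
Not covered: Q9 — 1 item.

1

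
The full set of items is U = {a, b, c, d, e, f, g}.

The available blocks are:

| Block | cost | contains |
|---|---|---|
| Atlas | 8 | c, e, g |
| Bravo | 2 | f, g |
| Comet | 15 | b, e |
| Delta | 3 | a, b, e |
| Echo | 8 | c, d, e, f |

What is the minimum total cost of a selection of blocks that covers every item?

13

Bravo, Delta, Echo together cover every item (Bravo ∪ Delta ∪ Echo = {a, b, c, d, e, f, g}); total cost 2 + 3 + 8 = 13.
No covering selection has total cost below 13.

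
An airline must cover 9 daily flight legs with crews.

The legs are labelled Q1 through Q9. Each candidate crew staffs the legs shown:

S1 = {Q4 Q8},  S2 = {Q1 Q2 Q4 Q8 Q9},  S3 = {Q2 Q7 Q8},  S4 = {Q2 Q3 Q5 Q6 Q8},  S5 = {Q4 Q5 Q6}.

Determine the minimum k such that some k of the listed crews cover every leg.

Take {S2, S3, S4}. Their union is {Q1, Q2, Q3, Q4, Q5, Q6, Q7, Q8, Q9}, which is all 9 legs.
Only S2 contains Q1, so S2 is forced; the remaining 4 legs need at least 2 more crews (each remaining crew adds at most 3) — so at least 3 crews are needed, and 3 is optimal.

3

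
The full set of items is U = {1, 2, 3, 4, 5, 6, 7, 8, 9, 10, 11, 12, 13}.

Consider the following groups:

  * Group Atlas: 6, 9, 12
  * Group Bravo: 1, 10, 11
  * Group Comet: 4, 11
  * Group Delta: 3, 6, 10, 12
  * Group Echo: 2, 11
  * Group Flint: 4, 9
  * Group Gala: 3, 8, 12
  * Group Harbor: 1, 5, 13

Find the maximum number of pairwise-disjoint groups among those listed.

Delta, Echo, Flint, Harbor are pairwise disjoint (Delta={3,6,10,12}; Echo={2,11}; Flint={4,9}; Harbor={1,5,13}).
Every remaining group overlaps one of these, and no 5 of the listed groups are pairwise disjoint, so 4 is the maximum.

4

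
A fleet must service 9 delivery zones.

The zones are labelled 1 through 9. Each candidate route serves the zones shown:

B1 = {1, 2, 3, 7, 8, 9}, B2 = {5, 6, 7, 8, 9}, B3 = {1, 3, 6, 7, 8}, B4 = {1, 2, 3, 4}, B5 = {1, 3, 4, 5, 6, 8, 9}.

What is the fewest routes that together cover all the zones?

Take {B2, B4}. Their union is {1, 2, 3, 4, 5, 6, 7, 8, 9}, which is all 9 zones.
No single route has all 9 zones (the largest, B5, has 7), so 2 is optimal.

2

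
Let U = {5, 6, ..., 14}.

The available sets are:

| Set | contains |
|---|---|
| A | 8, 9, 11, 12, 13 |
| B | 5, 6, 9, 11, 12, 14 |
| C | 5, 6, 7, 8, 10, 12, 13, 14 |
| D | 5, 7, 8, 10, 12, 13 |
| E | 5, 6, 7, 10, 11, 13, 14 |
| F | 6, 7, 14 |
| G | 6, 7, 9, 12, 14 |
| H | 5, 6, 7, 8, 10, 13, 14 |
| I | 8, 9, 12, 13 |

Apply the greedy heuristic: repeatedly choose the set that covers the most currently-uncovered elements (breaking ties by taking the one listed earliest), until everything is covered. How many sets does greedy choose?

2

Greedy: pick C (covers 8 new) → pick A (covers 2 new). Total picks: 2.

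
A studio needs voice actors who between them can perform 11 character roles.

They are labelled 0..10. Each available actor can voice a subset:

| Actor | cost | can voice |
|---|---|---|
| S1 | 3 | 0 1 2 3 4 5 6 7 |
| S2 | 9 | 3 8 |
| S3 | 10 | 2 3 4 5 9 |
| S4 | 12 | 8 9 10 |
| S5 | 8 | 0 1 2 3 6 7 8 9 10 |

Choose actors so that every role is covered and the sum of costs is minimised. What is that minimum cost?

S1, S5 together cover every role (S1 ∪ S5 = {0, 1, 2, 3, 4, 5, 6, 7, 8, 9, 10}); total cost 3 + 8 = 11.
No covering selection has total cost below 11.

11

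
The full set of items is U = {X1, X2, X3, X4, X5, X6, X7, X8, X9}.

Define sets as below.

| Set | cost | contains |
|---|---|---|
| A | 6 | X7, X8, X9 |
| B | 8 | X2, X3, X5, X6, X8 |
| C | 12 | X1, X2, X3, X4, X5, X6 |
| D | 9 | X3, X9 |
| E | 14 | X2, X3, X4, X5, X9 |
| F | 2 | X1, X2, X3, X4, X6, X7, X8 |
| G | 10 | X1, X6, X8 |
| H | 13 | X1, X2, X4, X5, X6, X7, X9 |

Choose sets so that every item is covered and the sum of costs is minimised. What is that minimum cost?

F, H together cover every item (F ∪ H = {X1, X2, X3, X4, X5, X6, X7, X8, X9}); total cost 2 + 13 = 15.
The greedy pick F, A, B costs 16; no covering selection beats 15.

15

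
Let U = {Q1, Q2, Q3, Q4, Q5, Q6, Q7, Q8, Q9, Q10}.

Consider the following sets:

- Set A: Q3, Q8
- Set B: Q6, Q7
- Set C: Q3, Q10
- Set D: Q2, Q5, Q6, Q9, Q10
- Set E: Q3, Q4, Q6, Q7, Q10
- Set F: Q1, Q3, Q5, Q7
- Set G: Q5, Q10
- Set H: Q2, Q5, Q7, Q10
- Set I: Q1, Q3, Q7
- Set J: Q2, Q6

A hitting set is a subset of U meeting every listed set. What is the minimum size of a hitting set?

3

The 3 points {Q3, Q6, Q10} hit every set.
The sets A, B, G are pairwise disjoint, so any hitting set needs a separate point for each — at least 3. Hence 3 is optimal.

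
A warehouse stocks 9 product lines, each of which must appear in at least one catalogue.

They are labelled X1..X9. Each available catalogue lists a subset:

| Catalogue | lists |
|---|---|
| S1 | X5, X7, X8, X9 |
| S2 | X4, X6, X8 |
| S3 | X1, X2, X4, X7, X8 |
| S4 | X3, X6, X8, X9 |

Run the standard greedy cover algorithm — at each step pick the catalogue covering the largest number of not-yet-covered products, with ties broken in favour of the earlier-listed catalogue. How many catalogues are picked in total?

3

Greedy: pick S3 (covers 5 new) → pick S4 (covers 3 new) → pick S1 (covers 1 new). Total picks: 3.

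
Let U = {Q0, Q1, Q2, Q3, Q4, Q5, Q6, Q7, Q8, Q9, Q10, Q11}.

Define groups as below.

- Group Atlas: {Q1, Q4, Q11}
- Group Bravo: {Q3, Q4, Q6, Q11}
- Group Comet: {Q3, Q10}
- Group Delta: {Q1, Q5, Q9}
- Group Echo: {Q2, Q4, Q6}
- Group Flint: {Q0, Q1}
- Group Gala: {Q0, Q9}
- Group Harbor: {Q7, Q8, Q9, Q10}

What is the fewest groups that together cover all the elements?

5

Bravo and Delta and Echo and Gala and Harbor together: Bravo ∪ Delta ∪ Echo ∪ Gala ∪ Harbor = {Q0, Q1, Q2, Q3, Q4, Q5, Q6, Q7, Q8, Q9, Q10, Q11} — every element is covered.
No 4 of the 8 groups cover everything (all 70 combinations miss at least one element), so 5 is optimal.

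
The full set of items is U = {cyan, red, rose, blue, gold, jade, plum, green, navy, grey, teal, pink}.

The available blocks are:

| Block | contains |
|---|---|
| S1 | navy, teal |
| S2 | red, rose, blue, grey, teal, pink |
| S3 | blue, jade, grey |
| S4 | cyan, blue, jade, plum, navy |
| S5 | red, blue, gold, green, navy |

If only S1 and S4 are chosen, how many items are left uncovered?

6

Union of S1, S4 = {cyan, blue, jade, plum, navy, teal}.
Not covered: red, rose, gold, green, grey, pink — 6 items.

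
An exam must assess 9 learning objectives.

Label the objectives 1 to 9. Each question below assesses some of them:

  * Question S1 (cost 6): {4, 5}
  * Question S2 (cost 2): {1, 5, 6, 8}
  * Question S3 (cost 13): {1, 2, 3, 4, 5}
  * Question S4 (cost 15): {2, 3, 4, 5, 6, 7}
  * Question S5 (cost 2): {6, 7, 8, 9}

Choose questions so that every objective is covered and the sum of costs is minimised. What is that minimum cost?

15

S3, S5 together cover every objective (S3 ∪ S5 = {1, 2, 3, 4, 5, 6, 7, 8, 9}); total cost 13 + 2 = 15.
The greedy pick S2, S5, S3 costs 17; no covering selection beats 15.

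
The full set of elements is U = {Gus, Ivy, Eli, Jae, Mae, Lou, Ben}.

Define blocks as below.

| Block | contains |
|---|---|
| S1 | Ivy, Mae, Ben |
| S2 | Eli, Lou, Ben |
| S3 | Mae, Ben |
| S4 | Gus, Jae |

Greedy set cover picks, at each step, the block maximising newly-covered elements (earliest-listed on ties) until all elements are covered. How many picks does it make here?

3

Greedy: pick S1 (covers 3 new) → pick S2 (covers 2 new) → pick S4 (covers 2 new). Total picks: 3.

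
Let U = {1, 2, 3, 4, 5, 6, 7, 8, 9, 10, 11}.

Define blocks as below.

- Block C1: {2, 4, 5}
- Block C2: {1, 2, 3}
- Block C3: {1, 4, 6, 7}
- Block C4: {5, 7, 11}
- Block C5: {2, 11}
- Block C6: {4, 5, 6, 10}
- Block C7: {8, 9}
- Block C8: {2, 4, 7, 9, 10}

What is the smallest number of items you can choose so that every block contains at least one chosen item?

H = {2, 6, 8, 11} meets every block (each contains at least one member of H), and |H| = 4.
No choice of 3 items meets every block, so 4 is the minimum.

4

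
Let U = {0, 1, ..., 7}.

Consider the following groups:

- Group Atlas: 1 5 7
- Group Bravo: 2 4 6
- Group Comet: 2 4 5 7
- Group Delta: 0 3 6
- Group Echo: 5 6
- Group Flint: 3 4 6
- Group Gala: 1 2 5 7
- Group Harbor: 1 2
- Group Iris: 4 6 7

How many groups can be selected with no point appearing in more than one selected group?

2

Flint, Gala are pairwise disjoint (Flint={3,4,6}; Gala={1,2,5,7}).
Every remaining group overlaps one of these, and no 3 of the listed groups are pairwise disjoint, so 2 is the maximum.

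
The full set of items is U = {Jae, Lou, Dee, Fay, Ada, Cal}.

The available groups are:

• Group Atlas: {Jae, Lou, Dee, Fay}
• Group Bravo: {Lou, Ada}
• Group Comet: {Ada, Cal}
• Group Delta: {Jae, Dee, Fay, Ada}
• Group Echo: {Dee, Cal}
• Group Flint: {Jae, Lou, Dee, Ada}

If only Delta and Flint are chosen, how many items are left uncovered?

1

Union of Delta, Flint = {Jae, Lou, Dee, Fay, Ada}.
Not covered: Cal — 1 item.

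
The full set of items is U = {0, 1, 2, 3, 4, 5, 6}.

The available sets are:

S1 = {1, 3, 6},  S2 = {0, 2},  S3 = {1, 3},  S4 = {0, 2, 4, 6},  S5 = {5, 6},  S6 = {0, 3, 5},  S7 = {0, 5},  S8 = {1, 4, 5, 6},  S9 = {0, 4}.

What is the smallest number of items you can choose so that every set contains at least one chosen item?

Take H = {0, 3, 5}. Each listed set contains at least one of these, so H is a hitting set of size 3.
The sets S3, S5, S9 are pairwise disjoint, so any hitting set needs a separate item for each — at least 3. Hence 3 is optimal.

3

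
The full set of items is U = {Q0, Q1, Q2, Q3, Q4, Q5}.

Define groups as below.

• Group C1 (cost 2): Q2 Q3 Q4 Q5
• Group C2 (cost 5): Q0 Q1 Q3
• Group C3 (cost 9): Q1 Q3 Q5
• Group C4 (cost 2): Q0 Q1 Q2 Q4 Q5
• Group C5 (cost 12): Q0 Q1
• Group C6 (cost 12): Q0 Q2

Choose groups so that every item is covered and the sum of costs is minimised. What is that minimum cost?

4

C1, C4 together cover every item (C1 ∪ C4 = {Q0, Q1, Q2, Q3, Q4, Q5}); total cost 2 + 2 = 4.
No covering selection has total cost below 4.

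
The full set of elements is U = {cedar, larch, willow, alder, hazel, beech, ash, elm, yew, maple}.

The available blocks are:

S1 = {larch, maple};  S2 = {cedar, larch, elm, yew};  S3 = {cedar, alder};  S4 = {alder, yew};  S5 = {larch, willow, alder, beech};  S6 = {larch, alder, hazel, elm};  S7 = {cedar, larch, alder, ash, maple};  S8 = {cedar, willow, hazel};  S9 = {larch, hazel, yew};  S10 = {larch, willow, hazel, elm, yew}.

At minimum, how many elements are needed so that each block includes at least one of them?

3

Take H = {larch, alder, hazel}. Each listed block contains at least one of these, so H is a hitting set of size 3.
The blocks S1, S4, S8 are pairwise disjoint, so any hitting set needs a separate element for each — at least 3. Hence 3 is optimal.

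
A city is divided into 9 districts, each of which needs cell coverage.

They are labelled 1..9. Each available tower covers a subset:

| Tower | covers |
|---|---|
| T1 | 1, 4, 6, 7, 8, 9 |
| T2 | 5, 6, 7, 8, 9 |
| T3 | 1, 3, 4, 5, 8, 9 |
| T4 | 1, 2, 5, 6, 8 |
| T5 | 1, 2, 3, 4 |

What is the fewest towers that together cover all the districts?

T2 and T5 together: T2 ∪ T5 = {1, 2, 3, 4, 5, 6, 7, 8, 9} — every district is covered.
No single tower has all 9 districts (the largest, T1, has 6), so 2 is optimal.

2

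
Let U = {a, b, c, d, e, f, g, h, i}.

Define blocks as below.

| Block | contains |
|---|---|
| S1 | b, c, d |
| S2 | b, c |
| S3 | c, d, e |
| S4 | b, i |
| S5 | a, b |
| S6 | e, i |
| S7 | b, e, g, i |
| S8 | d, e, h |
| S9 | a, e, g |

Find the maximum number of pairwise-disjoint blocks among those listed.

S1, S9 are pairwise disjoint (S1={b,c,d}; S9={a,e,g}).
Every remaining block overlaps one of these, and no 3 of the listed blocks are pairwise disjoint, so 2 is the maximum.

2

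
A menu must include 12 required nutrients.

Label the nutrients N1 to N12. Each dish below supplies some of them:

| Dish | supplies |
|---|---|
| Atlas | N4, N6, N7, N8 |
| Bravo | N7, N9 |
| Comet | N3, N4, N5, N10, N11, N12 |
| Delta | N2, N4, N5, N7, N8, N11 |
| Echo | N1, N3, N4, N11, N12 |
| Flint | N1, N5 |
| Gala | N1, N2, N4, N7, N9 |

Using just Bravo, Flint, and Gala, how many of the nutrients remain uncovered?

6

Union of Bravo, Flint, Gala = {N1, N2, N4, N5, N7, N9}.
Not covered: N3, N6, N8, N10, N11, N12 — 6 nutrients.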